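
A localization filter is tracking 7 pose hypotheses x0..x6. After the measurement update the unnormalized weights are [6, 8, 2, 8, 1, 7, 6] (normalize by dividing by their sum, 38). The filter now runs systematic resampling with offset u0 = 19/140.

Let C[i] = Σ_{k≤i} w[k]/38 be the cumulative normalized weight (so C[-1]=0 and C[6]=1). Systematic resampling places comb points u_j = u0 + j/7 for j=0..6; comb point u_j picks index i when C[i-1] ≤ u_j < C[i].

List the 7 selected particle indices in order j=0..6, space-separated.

C = [3/19, 7/19, 8/19, 12/19, 25/38, 16/19, 1]
j=0: u_0=19/140 ∈ [0, 3/19) → index 0
j=1: u_1=39/140 ∈ [3/19, 7/19) → index 1
j=2: u_2=59/140 ∈ [8/19, 12/19) → index 3
j=3: u_3=79/140 ∈ [8/19, 12/19) → index 3
j=4: u_4=99/140 ∈ [25/38, 16/19) → index 5
j=5: u_5=17/20 ∈ [16/19, 1) → index 6
j=6: u_6=139/140 ∈ [16/19, 1) → index 6

0 1 3 3 5 6 6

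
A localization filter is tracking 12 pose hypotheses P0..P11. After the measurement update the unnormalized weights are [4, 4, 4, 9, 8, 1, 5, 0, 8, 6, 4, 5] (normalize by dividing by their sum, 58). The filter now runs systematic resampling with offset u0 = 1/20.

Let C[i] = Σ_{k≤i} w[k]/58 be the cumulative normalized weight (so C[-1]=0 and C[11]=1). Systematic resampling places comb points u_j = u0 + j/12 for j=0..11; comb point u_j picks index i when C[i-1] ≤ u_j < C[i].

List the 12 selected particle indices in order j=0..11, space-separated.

C = [2/29, 4/29, 6/29, 21/58, 1/2, 15/29, 35/58, 35/58, 43/58, 49/58, 53/58, 1]
j=0: u_0=1/20 ∈ [0, 2/29) → index 0
j=1: u_1=2/15 ∈ [2/29, 4/29) → index 1
j=2: u_2=13/60 ∈ [6/29, 21/58) → index 3
j=3: u_3=3/10 ∈ [6/29, 21/58) → index 3
j=4: u_4=23/60 ∈ [21/58, 1/2) → index 4
j=5: u_5=7/15 ∈ [21/58, 1/2) → index 4
j=6: u_6=11/20 ∈ [15/29, 35/58) → index 6
j=7: u_7=19/30 ∈ [35/58, 43/58) → index 8
j=8: u_8=43/60 ∈ [35/58, 43/58) → index 8
j=9: u_9=4/5 ∈ [43/58, 49/58) → index 9
j=10: u_10=53/60 ∈ [49/58, 53/58) → index 10
j=11: u_11=29/30 ∈ [53/58, 1) → index 11

0 1 3 3 4 4 6 8 8 9 10 11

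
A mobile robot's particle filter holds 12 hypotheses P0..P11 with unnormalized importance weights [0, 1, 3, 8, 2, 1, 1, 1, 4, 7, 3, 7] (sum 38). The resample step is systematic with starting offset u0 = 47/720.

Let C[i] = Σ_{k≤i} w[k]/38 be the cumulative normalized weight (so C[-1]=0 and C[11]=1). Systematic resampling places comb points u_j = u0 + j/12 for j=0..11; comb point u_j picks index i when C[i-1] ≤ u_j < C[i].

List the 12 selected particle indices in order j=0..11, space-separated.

2 3 3 3 6 8 9 9 9 10 11 11

C = [0, 1/38, 2/19, 6/19, 7/19, 15/38, 8/19, 17/38, 21/38, 14/19, 31/38, 1]
j=0: u_0=47/720 ∈ [1/38, 2/19) → index 2
j=1: u_1=107/720 ∈ [2/19, 6/19) → index 3
j=2: u_2=167/720 ∈ [2/19, 6/19) → index 3
j=3: u_3=227/720 ∈ [2/19, 6/19) → index 3
j=4: u_4=287/720 ∈ [15/38, 8/19) → index 6
j=5: u_5=347/720 ∈ [17/38, 21/38) → index 8
j=6: u_6=407/720 ∈ [21/38, 14/19) → index 9
j=7: u_7=467/720 ∈ [21/38, 14/19) → index 9
j=8: u_8=527/720 ∈ [21/38, 14/19) → index 9
j=9: u_9=587/720 ∈ [14/19, 31/38) → index 10
j=10: u_10=647/720 ∈ [31/38, 1) → index 11
j=11: u_11=707/720 ∈ [31/38, 1) → index 11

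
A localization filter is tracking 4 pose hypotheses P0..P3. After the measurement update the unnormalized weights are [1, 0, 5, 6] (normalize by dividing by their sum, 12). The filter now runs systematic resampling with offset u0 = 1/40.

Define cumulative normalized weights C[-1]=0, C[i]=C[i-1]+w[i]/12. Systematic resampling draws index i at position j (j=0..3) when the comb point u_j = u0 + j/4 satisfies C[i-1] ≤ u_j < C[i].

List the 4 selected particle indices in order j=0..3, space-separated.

0 2 3 3

C = [1/12, 1/12, 1/2, 1]
j=0: u_0=1/40 ∈ [0, 1/12) → index 0
j=1: u_1=11/40 ∈ [1/12, 1/2) → index 2
j=2: u_2=21/40 ∈ [1/2, 1) → index 3
j=3: u_3=31/40 ∈ [1/2, 1) → index 3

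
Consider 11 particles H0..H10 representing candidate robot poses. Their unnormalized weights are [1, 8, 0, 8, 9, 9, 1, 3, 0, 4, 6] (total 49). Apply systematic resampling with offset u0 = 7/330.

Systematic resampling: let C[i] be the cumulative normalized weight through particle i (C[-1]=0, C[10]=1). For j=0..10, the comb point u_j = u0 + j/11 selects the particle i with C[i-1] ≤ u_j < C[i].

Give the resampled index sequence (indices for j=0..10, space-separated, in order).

C = [1/49, 9/49, 9/49, 17/49, 26/49, 5/7, 36/49, 39/49, 39/49, 43/49, 1]
j=0: u_0=7/330 ∈ [1/49, 9/49) → index 1
j=1: u_1=37/330 ∈ [1/49, 9/49) → index 1
j=2: u_2=67/330 ∈ [9/49, 17/49) → index 3
j=3: u_3=97/330 ∈ [9/49, 17/49) → index 3
j=4: u_4=127/330 ∈ [17/49, 26/49) → index 4
j=5: u_5=157/330 ∈ [17/49, 26/49) → index 4
j=6: u_6=17/30 ∈ [26/49, 5/7) → index 5
j=7: u_7=217/330 ∈ [26/49, 5/7) → index 5
j=8: u_8=247/330 ∈ [36/49, 39/49) → index 7
j=9: u_9=277/330 ∈ [39/49, 43/49) → index 9
j=10: u_10=307/330 ∈ [43/49, 1) → index 10

1 1 3 3 4 4 5 5 7 9 10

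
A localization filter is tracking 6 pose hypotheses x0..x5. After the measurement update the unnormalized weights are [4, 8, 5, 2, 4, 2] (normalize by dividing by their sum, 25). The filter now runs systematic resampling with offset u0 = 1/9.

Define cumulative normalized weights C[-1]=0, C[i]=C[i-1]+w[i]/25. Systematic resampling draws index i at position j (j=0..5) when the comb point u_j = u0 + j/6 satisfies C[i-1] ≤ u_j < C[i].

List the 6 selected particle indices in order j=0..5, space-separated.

C = [4/25, 12/25, 17/25, 19/25, 23/25, 1]
j=0: u_0=1/9 ∈ [0, 4/25) → index 0
j=1: u_1=5/18 ∈ [4/25, 12/25) → index 1
j=2: u_2=4/9 ∈ [4/25, 12/25) → index 1
j=3: u_3=11/18 ∈ [12/25, 17/25) → index 2
j=4: u_4=7/9 ∈ [19/25, 23/25) → index 4
j=5: u_5=17/18 ∈ [23/25, 1) → index 5

0 1 1 2 4 5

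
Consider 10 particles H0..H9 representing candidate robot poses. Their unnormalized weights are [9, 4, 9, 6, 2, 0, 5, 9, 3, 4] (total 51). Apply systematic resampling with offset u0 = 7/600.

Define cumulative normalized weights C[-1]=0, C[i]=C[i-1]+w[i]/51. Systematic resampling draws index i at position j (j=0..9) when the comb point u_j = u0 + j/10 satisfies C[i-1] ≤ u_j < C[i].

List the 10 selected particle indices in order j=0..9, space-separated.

C = [3/17, 13/51, 22/51, 28/51, 10/17, 10/17, 35/51, 44/51, 47/51, 1]
j=0: u_0=7/600 ∈ [0, 3/17) → index 0
j=1: u_1=67/600 ∈ [0, 3/17) → index 0
j=2: u_2=127/600 ∈ [3/17, 13/51) → index 1
j=3: u_3=187/600 ∈ [13/51, 22/51) → index 2
j=4: u_4=247/600 ∈ [13/51, 22/51) → index 2
j=5: u_5=307/600 ∈ [22/51, 28/51) → index 3
j=6: u_6=367/600 ∈ [10/17, 35/51) → index 6
j=7: u_7=427/600 ∈ [35/51, 44/51) → index 7
j=8: u_8=487/600 ∈ [35/51, 44/51) → index 7
j=9: u_9=547/600 ∈ [44/51, 47/51) → index 8

0 0 1 2 2 3 6 7 7 8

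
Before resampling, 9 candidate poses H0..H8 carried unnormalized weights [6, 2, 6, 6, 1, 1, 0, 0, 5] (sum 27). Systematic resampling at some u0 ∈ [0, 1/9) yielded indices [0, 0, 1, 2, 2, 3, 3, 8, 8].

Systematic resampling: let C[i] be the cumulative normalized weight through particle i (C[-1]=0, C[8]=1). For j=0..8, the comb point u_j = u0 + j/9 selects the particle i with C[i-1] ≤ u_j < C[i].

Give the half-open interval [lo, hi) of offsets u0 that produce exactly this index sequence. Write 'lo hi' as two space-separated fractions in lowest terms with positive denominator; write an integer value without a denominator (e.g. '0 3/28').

C = [2/9, 8/27, 14/27, 20/27, 7/9, 22/27, 22/27, 22/27, 1]
j=0 picked index 0: u0 ∈ [0, 2/9)
j=1 picked index 0: u0 ∈ [-1/9, 1/9)
j=2 picked index 1: u0 ∈ [0, 2/27)
j=3 picked index 2: u0 ∈ [-1/27, 5/27)
j=4 picked index 2: u0 ∈ [-4/27, 2/27)
j=5 picked index 3: u0 ∈ [-1/27, 5/27)
j=6 picked index 3: u0 ∈ [-4/27, 2/27)
j=7 picked index 8: u0 ∈ [1/27, 2/9)
j=8 picked index 8: u0 ∈ [-2/27, 1/9)
intersection: [1/27, 2/27)

1/27 2/27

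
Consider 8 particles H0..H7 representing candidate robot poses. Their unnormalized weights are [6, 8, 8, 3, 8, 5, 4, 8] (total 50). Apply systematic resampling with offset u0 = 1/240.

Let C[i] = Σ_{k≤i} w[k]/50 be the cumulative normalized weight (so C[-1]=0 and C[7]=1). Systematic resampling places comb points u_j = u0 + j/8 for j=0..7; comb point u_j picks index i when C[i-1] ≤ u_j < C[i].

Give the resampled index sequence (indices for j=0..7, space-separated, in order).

0 1 1 2 4 4 5 7

C = [3/25, 7/25, 11/25, 1/2, 33/50, 19/25, 21/25, 1]
j=0: u_0=1/240 ∈ [0, 3/25) → index 0
j=1: u_1=31/240 ∈ [3/25, 7/25) → index 1
j=2: u_2=61/240 ∈ [3/25, 7/25) → index 1
j=3: u_3=91/240 ∈ [7/25, 11/25) → index 2
j=4: u_4=121/240 ∈ [1/2, 33/50) → index 4
j=5: u_5=151/240 ∈ [1/2, 33/50) → index 4
j=6: u_6=181/240 ∈ [33/50, 19/25) → index 5
j=7: u_7=211/240 ∈ [21/25, 1) → index 7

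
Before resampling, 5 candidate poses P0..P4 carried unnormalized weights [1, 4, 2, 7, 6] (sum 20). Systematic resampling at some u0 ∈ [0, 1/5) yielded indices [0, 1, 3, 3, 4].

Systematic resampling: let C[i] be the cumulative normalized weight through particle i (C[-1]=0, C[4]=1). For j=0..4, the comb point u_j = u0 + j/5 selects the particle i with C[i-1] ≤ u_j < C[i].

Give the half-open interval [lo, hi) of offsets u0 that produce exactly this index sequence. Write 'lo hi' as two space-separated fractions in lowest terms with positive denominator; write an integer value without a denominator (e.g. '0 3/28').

C = [1/20, 1/4, 7/20, 7/10, 1]
j=0 picked index 0: u0 ∈ [0, 1/20)
j=1 picked index 1: u0 ∈ [-3/20, 1/20)
j=2 picked index 3: u0 ∈ [-1/20, 3/10)
j=3 picked index 3: u0 ∈ [-1/4, 1/10)
j=4 picked index 4: u0 ∈ [-1/10, 1/5)
intersection: [0, 1/20)

0 1/20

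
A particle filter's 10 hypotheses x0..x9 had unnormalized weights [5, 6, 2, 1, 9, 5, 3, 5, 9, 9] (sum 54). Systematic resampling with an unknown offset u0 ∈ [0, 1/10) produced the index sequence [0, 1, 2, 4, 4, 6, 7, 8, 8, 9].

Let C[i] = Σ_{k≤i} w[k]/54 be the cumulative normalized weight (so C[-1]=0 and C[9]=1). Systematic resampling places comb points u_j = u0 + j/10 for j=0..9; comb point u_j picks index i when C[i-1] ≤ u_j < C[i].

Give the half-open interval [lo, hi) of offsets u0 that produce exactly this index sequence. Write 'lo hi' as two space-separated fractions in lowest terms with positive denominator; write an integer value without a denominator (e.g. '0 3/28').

1/54 7/270

C = [5/54, 11/54, 13/54, 7/27, 23/54, 14/27, 31/54, 2/3, 5/6, 1]
j=0 picked index 0: u0 ∈ [0, 5/54)
j=1 picked index 1: u0 ∈ [-1/135, 14/135)
j=2 picked index 2: u0 ∈ [1/270, 11/270)
j=3 picked index 4: u0 ∈ [-11/270, 17/135)
j=4 picked index 4: u0 ∈ [-19/135, 7/270)
j=5 picked index 6: u0 ∈ [1/54, 2/27)
j=6 picked index 7: u0 ∈ [-7/270, 1/15)
j=7 picked index 8: u0 ∈ [-1/30, 2/15)
j=8 picked index 8: u0 ∈ [-2/15, 1/30)
j=9 picked index 9: u0 ∈ [-1/15, 1/10)
intersection: [1/54, 7/270)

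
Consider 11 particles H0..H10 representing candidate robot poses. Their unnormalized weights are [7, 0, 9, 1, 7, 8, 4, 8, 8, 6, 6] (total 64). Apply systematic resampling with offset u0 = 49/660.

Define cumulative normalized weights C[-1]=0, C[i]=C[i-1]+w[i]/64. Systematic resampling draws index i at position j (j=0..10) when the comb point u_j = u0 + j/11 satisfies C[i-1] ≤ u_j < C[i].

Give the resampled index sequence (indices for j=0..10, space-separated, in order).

0 2 3 4 5 6 7 8 8 9 10

C = [7/64, 7/64, 1/4, 17/64, 3/8, 1/2, 9/16, 11/16, 13/16, 29/32, 1]
j=0: u_0=49/660 ∈ [0, 7/64) → index 0
j=1: u_1=109/660 ∈ [7/64, 1/4) → index 2
j=2: u_2=169/660 ∈ [1/4, 17/64) → index 3
j=3: u_3=229/660 ∈ [17/64, 3/8) → index 4
j=4: u_4=289/660 ∈ [3/8, 1/2) → index 5
j=5: u_5=349/660 ∈ [1/2, 9/16) → index 6
j=6: u_6=409/660 ∈ [9/16, 11/16) → index 7
j=7: u_7=469/660 ∈ [11/16, 13/16) → index 8
j=8: u_8=529/660 ∈ [11/16, 13/16) → index 8
j=9: u_9=589/660 ∈ [13/16, 29/32) → index 9
j=10: u_10=59/60 ∈ [29/32, 1) → index 10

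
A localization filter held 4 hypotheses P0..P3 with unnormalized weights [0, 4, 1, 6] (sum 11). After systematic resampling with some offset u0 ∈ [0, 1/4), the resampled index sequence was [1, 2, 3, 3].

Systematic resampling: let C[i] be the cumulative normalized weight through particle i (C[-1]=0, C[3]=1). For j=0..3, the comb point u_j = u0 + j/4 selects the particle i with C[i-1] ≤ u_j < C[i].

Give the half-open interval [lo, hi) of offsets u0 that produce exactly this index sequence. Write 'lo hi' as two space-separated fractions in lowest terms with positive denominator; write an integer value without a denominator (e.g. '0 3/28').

C = [0, 4/11, 5/11, 1]
j=0 picked index 1: u0 ∈ [0, 4/11)
j=1 picked index 2: u0 ∈ [5/44, 9/44)
j=2 picked index 3: u0 ∈ [-1/22, 1/2)
j=3 picked index 3: u0 ∈ [-13/44, 1/4)
intersection: [5/44, 9/44)

5/44 9/44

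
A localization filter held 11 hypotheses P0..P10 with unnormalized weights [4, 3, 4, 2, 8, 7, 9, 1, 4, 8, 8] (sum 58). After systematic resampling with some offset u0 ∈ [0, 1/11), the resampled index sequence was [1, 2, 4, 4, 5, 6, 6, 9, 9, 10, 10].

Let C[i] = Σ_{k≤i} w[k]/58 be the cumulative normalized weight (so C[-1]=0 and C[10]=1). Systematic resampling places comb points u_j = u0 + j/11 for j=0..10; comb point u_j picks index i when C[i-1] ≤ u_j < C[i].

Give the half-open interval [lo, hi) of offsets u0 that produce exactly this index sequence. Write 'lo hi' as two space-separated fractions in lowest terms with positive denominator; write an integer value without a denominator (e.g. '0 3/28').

C = [2/29, 7/58, 11/58, 13/58, 21/58, 14/29, 37/58, 19/29, 21/29, 25/29, 1]
j=0 picked index 1: u0 ∈ [2/29, 7/58)
j=1 picked index 2: u0 ∈ [19/638, 63/638)
j=2 picked index 4: u0 ∈ [27/638, 115/638)
j=3 picked index 4: u0 ∈ [-31/638, 57/638)
j=4 picked index 5: u0 ∈ [-1/638, 38/319)
j=5 picked index 6: u0 ∈ [9/319, 117/638)
j=6 picked index 6: u0 ∈ [-20/319, 59/638)
j=7 picked index 9: u0 ∈ [28/319, 72/319)
j=8 picked index 9: u0 ∈ [-1/319, 43/319)
j=9 picked index 10: u0 ∈ [14/319, 2/11)
j=10 picked index 10: u0 ∈ [-15/319, 1/11)
intersection: [28/319, 57/638)

28/319 57/638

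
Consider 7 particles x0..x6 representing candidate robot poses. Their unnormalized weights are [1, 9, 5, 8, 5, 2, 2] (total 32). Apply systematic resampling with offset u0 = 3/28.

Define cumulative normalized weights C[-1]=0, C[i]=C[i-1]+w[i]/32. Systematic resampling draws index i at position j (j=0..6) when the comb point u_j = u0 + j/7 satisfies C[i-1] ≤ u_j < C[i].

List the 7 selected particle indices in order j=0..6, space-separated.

C = [1/32, 5/16, 15/32, 23/32, 7/8, 15/16, 1]
j=0: u_0=3/28 ∈ [1/32, 5/16) → index 1
j=1: u_1=1/4 ∈ [1/32, 5/16) → index 1
j=2: u_2=11/28 ∈ [5/16, 15/32) → index 2
j=3: u_3=15/28 ∈ [15/32, 23/32) → index 3
j=4: u_4=19/28 ∈ [15/32, 23/32) → index 3
j=5: u_5=23/28 ∈ [23/32, 7/8) → index 4
j=6: u_6=27/28 ∈ [15/16, 1) → index 6

1 1 2 3 3 4 6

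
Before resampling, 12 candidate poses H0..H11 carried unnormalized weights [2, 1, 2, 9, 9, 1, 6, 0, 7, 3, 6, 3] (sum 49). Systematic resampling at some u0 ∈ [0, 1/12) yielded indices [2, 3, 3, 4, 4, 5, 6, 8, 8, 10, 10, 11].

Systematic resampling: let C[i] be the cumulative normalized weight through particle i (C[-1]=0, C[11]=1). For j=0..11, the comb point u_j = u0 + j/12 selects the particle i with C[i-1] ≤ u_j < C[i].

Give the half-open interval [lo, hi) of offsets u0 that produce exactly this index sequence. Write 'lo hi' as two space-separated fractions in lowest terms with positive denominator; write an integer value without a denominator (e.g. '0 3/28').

13/196 43/588

C = [2/49, 3/49, 5/49, 2/7, 23/49, 24/49, 30/49, 30/49, 37/49, 40/49, 46/49, 1]
j=0 picked index 2: u0 ∈ [3/49, 5/49)
j=1 picked index 3: u0 ∈ [11/588, 17/84)
j=2 picked index 3: u0 ∈ [-19/294, 5/42)
j=3 picked index 4: u0 ∈ [1/28, 43/196)
j=4 picked index 4: u0 ∈ [-1/21, 20/147)
j=5 picked index 5: u0 ∈ [31/588, 43/588)
j=6 picked index 6: u0 ∈ [-1/98, 11/98)
j=7 picked index 8: u0 ∈ [17/588, 101/588)
j=8 picked index 8: u0 ∈ [-8/147, 13/147)
j=9 picked index 10: u0 ∈ [13/196, 37/196)
j=10 picked index 10: u0 ∈ [-5/294, 31/294)
j=11 picked index 11: u0 ∈ [13/588, 1/12)
intersection: [13/196, 43/588)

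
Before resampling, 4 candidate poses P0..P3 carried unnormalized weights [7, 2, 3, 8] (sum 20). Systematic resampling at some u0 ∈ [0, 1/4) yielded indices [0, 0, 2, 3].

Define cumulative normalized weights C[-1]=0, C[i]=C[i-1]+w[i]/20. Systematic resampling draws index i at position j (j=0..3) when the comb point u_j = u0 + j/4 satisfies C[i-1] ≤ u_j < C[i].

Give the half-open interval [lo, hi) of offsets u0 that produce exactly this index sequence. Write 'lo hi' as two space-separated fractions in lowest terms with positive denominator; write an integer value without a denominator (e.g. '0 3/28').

0 1/10

C = [7/20, 9/20, 3/5, 1]
j=0 picked index 0: u0 ∈ [0, 7/20)
j=1 picked index 0: u0 ∈ [-1/4, 1/10)
j=2 picked index 2: u0 ∈ [-1/20, 1/10)
j=3 picked index 3: u0 ∈ [-3/20, 1/4)
intersection: [0, 1/10)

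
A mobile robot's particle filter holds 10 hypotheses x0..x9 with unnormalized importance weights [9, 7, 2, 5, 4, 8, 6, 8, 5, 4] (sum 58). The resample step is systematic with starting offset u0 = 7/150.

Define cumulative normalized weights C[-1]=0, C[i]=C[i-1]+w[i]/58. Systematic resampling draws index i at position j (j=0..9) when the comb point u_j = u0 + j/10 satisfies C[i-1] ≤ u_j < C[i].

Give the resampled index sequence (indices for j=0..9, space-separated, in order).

C = [9/58, 8/29, 9/29, 23/58, 27/58, 35/58, 41/58, 49/58, 27/29, 1]
j=0: u_0=7/150 ∈ [0, 9/58) → index 0
j=1: u_1=11/75 ∈ [0, 9/58) → index 0
j=2: u_2=37/150 ∈ [9/58, 8/29) → index 1
j=3: u_3=26/75 ∈ [9/29, 23/58) → index 3
j=4: u_4=67/150 ∈ [23/58, 27/58) → index 4
j=5: u_5=41/75 ∈ [27/58, 35/58) → index 5
j=6: u_6=97/150 ∈ [35/58, 41/58) → index 6
j=7: u_7=56/75 ∈ [41/58, 49/58) → index 7
j=8: u_8=127/150 ∈ [49/58, 27/29) → index 8
j=9: u_9=71/75 ∈ [27/29, 1) → index 9

0 0 1 3 4 5 6 7 8 9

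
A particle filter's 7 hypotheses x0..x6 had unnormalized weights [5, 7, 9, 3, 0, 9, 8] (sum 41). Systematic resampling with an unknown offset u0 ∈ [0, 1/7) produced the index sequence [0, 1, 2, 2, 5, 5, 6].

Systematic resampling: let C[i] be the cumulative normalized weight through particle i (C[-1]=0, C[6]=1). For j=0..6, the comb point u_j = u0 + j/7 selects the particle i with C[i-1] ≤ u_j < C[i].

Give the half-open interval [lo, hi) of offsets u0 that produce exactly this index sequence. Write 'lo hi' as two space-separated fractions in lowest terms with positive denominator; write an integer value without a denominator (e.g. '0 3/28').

4/287 24/287

C = [5/41, 12/41, 21/41, 24/41, 24/41, 33/41, 1]
j=0 picked index 0: u0 ∈ [0, 5/41)
j=1 picked index 1: u0 ∈ [-6/287, 43/287)
j=2 picked index 2: u0 ∈ [2/287, 65/287)
j=3 picked index 2: u0 ∈ [-39/287, 24/287)
j=4 picked index 5: u0 ∈ [4/287, 67/287)
j=5 picked index 5: u0 ∈ [-37/287, 26/287)
j=6 picked index 6: u0 ∈ [-15/287, 1/7)
intersection: [4/287, 24/287)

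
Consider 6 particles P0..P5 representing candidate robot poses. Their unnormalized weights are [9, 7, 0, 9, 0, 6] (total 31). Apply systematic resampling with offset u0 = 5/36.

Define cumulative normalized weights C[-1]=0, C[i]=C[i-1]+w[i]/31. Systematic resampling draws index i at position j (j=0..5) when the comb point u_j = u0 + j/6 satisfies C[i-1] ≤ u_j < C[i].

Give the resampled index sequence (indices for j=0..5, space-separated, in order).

0 1 1 3 3 5

C = [9/31, 16/31, 16/31, 25/31, 25/31, 1]
j=0: u_0=5/36 ∈ [0, 9/31) → index 0
j=1: u_1=11/36 ∈ [9/31, 16/31) → index 1
j=2: u_2=17/36 ∈ [9/31, 16/31) → index 1
j=3: u_3=23/36 ∈ [16/31, 25/31) → index 3
j=4: u_4=29/36 ∈ [16/31, 25/31) → index 3
j=5: u_5=35/36 ∈ [25/31, 1) → index 5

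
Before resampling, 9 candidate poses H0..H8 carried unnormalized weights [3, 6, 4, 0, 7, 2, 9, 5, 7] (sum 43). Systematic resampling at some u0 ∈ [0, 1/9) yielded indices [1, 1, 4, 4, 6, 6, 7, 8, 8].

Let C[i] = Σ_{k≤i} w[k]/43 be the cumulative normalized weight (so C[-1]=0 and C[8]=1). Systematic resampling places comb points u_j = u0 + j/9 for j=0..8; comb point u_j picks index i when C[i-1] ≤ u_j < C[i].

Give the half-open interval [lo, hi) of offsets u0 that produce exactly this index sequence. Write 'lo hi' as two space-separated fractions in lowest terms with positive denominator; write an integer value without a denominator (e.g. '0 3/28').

31/387 38/387

C = [3/43, 9/43, 13/43, 13/43, 20/43, 22/43, 31/43, 36/43, 1]
j=0 picked index 1: u0 ∈ [3/43, 9/43)
j=1 picked index 1: u0 ∈ [-16/387, 38/387)
j=2 picked index 4: u0 ∈ [31/387, 94/387)
j=3 picked index 4: u0 ∈ [-4/129, 17/129)
j=4 picked index 6: u0 ∈ [26/387, 107/387)
j=5 picked index 6: u0 ∈ [-17/387, 64/387)
j=6 picked index 7: u0 ∈ [7/129, 22/129)
j=7 picked index 8: u0 ∈ [23/387, 2/9)
j=8 picked index 8: u0 ∈ [-20/387, 1/9)
intersection: [31/387, 38/387)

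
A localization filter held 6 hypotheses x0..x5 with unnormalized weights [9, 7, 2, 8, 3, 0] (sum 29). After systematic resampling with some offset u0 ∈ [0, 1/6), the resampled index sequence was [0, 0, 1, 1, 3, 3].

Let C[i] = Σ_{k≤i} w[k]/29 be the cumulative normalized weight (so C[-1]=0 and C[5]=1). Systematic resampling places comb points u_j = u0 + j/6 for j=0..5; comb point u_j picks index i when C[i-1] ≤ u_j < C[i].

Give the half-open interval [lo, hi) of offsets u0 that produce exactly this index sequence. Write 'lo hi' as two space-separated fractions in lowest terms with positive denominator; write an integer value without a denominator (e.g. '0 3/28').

0 3/58

C = [9/29, 16/29, 18/29, 26/29, 1, 1]
j=0 picked index 0: u0 ∈ [0, 9/29)
j=1 picked index 0: u0 ∈ [-1/6, 25/174)
j=2 picked index 1: u0 ∈ [-2/87, 19/87)
j=3 picked index 1: u0 ∈ [-11/58, 3/58)
j=4 picked index 3: u0 ∈ [-4/87, 20/87)
j=5 picked index 3: u0 ∈ [-37/174, 11/174)
intersection: [0, 3/58)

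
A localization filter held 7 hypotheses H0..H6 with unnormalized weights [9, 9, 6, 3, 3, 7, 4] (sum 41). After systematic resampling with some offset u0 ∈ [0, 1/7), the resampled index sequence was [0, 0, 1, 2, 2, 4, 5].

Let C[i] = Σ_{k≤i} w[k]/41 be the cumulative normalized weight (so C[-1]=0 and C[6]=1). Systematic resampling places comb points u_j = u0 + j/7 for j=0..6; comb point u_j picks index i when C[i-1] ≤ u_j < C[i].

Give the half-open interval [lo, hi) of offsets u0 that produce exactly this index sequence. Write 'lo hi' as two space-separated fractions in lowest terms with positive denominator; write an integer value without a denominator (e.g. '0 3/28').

C = [9/41, 18/41, 24/41, 27/41, 30/41, 37/41, 1]
j=0 picked index 0: u0 ∈ [0, 9/41)
j=1 picked index 0: u0 ∈ [-1/7, 22/287)
j=2 picked index 1: u0 ∈ [-19/287, 44/287)
j=3 picked index 2: u0 ∈ [3/287, 45/287)
j=4 picked index 2: u0 ∈ [-38/287, 4/287)
j=5 picked index 4: u0 ∈ [-16/287, 5/287)
j=6 picked index 5: u0 ∈ [-36/287, 13/287)
intersection: [3/287, 4/287)

3/287 4/287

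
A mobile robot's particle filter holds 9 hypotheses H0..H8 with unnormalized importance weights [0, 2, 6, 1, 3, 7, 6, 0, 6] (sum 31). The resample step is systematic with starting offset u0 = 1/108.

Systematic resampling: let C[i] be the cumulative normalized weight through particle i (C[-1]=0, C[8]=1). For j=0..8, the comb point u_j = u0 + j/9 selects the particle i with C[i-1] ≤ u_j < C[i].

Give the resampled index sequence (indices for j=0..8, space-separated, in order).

C = [0, 2/31, 8/31, 9/31, 12/31, 19/31, 25/31, 25/31, 1]
j=0: u_0=1/108 ∈ [0, 2/31) → index 1
j=1: u_1=13/108 ∈ [2/31, 8/31) → index 2
j=2: u_2=25/108 ∈ [2/31, 8/31) → index 2
j=3: u_3=37/108 ∈ [9/31, 12/31) → index 4
j=4: u_4=49/108 ∈ [12/31, 19/31) → index 5
j=5: u_5=61/108 ∈ [12/31, 19/31) → index 5
j=6: u_6=73/108 ∈ [19/31, 25/31) → index 6
j=7: u_7=85/108 ∈ [19/31, 25/31) → index 6
j=8: u_8=97/108 ∈ [25/31, 1) → index 8

1 2 2 4 5 5 6 6 8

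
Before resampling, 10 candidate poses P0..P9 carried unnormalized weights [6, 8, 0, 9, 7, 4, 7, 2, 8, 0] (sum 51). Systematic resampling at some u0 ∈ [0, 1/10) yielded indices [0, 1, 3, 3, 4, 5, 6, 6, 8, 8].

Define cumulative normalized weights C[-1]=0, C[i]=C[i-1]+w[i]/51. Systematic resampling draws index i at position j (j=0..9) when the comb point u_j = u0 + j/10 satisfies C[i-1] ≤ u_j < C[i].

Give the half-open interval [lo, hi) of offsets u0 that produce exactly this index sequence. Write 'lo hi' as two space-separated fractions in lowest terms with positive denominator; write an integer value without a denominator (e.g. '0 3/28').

C = [2/17, 14/51, 14/51, 23/51, 10/17, 2/3, 41/51, 43/51, 1, 1]
j=0 picked index 0: u0 ∈ [0, 2/17)
j=1 picked index 1: u0 ∈ [3/170, 89/510)
j=2 picked index 3: u0 ∈ [19/255, 64/255)
j=3 picked index 3: u0 ∈ [-13/510, 77/510)
j=4 picked index 4: u0 ∈ [13/255, 16/85)
j=5 picked index 5: u0 ∈ [3/34, 1/6)
j=6 picked index 6: u0 ∈ [1/15, 52/255)
j=7 picked index 6: u0 ∈ [-1/30, 53/510)
j=8 picked index 8: u0 ∈ [11/255, 1/5)
j=9 picked index 8: u0 ∈ [-29/510, 1/10)
intersection: [3/34, 1/10)

3/34 1/10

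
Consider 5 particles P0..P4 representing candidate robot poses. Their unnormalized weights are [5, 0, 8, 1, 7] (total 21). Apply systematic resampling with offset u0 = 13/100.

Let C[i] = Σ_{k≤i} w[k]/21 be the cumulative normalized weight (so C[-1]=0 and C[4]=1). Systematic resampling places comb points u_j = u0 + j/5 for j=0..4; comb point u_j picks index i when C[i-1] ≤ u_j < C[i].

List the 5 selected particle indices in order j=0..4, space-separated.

0 2 2 4 4

C = [5/21, 5/21, 13/21, 2/3, 1]
j=0: u_0=13/100 ∈ [0, 5/21) → index 0
j=1: u_1=33/100 ∈ [5/21, 13/21) → index 2
j=2: u_2=53/100 ∈ [5/21, 13/21) → index 2
j=3: u_3=73/100 ∈ [2/3, 1) → index 4
j=4: u_4=93/100 ∈ [2/3, 1) → index 4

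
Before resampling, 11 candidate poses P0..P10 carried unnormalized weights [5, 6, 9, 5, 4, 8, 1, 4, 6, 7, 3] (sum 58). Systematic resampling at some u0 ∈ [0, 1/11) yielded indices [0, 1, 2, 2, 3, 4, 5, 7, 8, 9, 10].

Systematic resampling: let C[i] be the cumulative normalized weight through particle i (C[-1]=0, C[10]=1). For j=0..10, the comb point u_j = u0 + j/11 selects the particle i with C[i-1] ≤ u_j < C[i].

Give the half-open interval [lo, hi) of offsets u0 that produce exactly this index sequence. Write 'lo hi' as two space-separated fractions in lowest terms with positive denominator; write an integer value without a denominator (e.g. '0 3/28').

25/638 1/22

C = [5/58, 11/58, 10/29, 25/58, 1/2, 37/58, 19/29, 21/29, 24/29, 55/58, 1]
j=0 picked index 0: u0 ∈ [0, 5/58)
j=1 picked index 1: u0 ∈ [-3/638, 63/638)
j=2 picked index 2: u0 ∈ [5/638, 52/319)
j=3 picked index 2: u0 ∈ [-53/638, 23/319)
j=4 picked index 3: u0 ∈ [-6/319, 43/638)
j=5 picked index 4: u0 ∈ [-15/638, 1/22)
j=6 picked index 5: u0 ∈ [-1/22, 59/638)
j=7 picked index 7: u0 ∈ [6/319, 28/319)
j=8 picked index 8: u0 ∈ [-1/319, 32/319)
j=9 picked index 9: u0 ∈ [3/319, 83/638)
j=10 picked index 10: u0 ∈ [25/638, 1/11)
intersection: [25/638, 1/22)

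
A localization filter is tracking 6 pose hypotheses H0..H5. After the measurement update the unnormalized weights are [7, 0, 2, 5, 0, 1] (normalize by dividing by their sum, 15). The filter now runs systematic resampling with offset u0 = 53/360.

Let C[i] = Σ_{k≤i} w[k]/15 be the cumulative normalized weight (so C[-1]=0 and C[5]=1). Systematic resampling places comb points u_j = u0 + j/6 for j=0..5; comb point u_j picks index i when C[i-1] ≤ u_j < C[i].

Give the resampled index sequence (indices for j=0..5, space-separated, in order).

C = [7/15, 7/15, 3/5, 14/15, 14/15, 1]
j=0: u_0=53/360 ∈ [0, 7/15) → index 0
j=1: u_1=113/360 ∈ [0, 7/15) → index 0
j=2: u_2=173/360 ∈ [7/15, 3/5) → index 2
j=3: u_3=233/360 ∈ [3/5, 14/15) → index 3
j=4: u_4=293/360 ∈ [3/5, 14/15) → index 3
j=5: u_5=353/360 ∈ [14/15, 1) → index 5

0 0 2 3 3 5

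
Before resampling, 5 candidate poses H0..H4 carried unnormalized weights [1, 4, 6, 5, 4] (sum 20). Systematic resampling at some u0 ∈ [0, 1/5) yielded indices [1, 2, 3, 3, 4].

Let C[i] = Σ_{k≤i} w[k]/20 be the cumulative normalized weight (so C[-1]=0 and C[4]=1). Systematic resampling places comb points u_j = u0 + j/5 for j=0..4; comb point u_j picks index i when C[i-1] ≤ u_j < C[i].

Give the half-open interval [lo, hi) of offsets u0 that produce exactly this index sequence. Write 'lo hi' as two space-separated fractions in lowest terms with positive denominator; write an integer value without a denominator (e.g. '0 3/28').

C = [1/20, 1/4, 11/20, 4/5, 1]
j=0 picked index 1: u0 ∈ [1/20, 1/4)
j=1 picked index 2: u0 ∈ [1/20, 7/20)
j=2 picked index 3: u0 ∈ [3/20, 2/5)
j=3 picked index 3: u0 ∈ [-1/20, 1/5)
j=4 picked index 4: u0 ∈ [0, 1/5)
intersection: [3/20, 1/5)

3/20 1/5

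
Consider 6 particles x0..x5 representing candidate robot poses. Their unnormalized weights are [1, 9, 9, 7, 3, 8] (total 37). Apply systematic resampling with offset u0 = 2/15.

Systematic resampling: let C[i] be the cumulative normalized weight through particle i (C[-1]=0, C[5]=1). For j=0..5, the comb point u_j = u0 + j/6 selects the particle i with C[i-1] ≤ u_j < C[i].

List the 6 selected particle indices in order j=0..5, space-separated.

C = [1/37, 10/37, 19/37, 26/37, 29/37, 1]
j=0: u_0=2/15 ∈ [1/37, 10/37) → index 1
j=1: u_1=3/10 ∈ [10/37, 19/37) → index 2
j=2: u_2=7/15 ∈ [10/37, 19/37) → index 2
j=3: u_3=19/30 ∈ [19/37, 26/37) → index 3
j=4: u_4=4/5 ∈ [29/37, 1) → index 5
j=5: u_5=29/30 ∈ [29/37, 1) → index 5

1 2 2 3 5 5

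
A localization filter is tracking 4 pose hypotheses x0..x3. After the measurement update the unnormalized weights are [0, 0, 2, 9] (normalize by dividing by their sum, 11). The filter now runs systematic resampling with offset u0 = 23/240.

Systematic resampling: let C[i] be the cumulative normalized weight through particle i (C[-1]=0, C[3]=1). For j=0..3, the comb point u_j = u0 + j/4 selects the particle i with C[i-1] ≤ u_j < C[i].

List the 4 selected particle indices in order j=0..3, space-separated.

2 3 3 3

C = [0, 0, 2/11, 1]
j=0: u_0=23/240 ∈ [0, 2/11) → index 2
j=1: u_1=83/240 ∈ [2/11, 1) → index 3
j=2: u_2=143/240 ∈ [2/11, 1) → index 3
j=3: u_3=203/240 ∈ [2/11, 1) → index 3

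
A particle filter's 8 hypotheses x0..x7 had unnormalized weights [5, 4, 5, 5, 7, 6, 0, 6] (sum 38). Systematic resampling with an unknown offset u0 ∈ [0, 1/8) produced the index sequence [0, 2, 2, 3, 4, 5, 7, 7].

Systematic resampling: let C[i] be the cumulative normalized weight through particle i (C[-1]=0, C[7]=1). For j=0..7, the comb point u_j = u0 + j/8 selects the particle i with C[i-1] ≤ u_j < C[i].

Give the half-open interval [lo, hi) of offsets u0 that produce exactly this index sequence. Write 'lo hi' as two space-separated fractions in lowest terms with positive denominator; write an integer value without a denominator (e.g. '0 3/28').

17/152 9/76

C = [5/38, 9/38, 7/19, 1/2, 13/19, 16/19, 16/19, 1]
j=0 picked index 0: u0 ∈ [0, 5/38)
j=1 picked index 2: u0 ∈ [17/152, 37/152)
j=2 picked index 2: u0 ∈ [-1/76, 9/76)
j=3 picked index 3: u0 ∈ [-1/152, 1/8)
j=4 picked index 4: u0 ∈ [0, 7/38)
j=5 picked index 5: u0 ∈ [9/152, 33/152)
j=6 picked index 7: u0 ∈ [7/76, 1/4)
j=7 picked index 7: u0 ∈ [-5/152, 1/8)
intersection: [17/152, 9/76)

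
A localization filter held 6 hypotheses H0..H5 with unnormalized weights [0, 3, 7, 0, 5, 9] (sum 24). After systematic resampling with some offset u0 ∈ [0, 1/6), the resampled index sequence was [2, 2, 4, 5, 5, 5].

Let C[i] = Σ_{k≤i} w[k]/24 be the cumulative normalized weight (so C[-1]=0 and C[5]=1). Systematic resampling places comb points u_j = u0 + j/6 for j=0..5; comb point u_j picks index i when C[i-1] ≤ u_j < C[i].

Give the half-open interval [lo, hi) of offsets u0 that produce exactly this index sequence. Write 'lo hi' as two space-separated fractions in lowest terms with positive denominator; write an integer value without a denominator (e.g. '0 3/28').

1/8 1/6

C = [0, 1/8, 5/12, 5/12, 5/8, 1]
j=0 picked index 2: u0 ∈ [1/8, 5/12)
j=1 picked index 2: u0 ∈ [-1/24, 1/4)
j=2 picked index 4: u0 ∈ [1/12, 7/24)
j=3 picked index 5: u0 ∈ [1/8, 1/2)
j=4 picked index 5: u0 ∈ [-1/24, 1/3)
j=5 picked index 5: u0 ∈ [-5/24, 1/6)
intersection: [1/8, 1/6)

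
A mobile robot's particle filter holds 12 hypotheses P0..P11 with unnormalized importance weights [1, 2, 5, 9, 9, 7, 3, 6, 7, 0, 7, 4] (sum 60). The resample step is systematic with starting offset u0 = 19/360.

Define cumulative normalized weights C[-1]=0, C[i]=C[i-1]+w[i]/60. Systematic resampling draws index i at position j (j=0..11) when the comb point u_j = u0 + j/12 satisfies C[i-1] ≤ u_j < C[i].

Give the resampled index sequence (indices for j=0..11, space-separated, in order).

C = [1/60, 1/20, 2/15, 17/60, 13/30, 11/20, 3/5, 7/10, 49/60, 49/60, 14/15, 1]
j=0: u_0=19/360 ∈ [1/20, 2/15) → index 2
j=1: u_1=49/360 ∈ [2/15, 17/60) → index 3
j=2: u_2=79/360 ∈ [2/15, 17/60) → index 3
j=3: u_3=109/360 ∈ [17/60, 13/30) → index 4
j=4: u_4=139/360 ∈ [17/60, 13/30) → index 4
j=5: u_5=169/360 ∈ [13/30, 11/20) → index 5
j=6: u_6=199/360 ∈ [11/20, 3/5) → index 6
j=7: u_7=229/360 ∈ [3/5, 7/10) → index 7
j=8: u_8=259/360 ∈ [7/10, 49/60) → index 8
j=9: u_9=289/360 ∈ [7/10, 49/60) → index 8
j=10: u_10=319/360 ∈ [49/60, 14/15) → index 10
j=11: u_11=349/360 ∈ [14/15, 1) → index 11

2 3 3 4 4 5 6 7 8 8 10 11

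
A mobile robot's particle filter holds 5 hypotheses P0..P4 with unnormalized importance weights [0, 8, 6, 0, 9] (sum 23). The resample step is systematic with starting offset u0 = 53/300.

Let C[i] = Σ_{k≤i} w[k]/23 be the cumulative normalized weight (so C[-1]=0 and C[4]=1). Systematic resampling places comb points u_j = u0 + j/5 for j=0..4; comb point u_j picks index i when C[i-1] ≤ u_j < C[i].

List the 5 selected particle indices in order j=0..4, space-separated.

C = [0, 8/23, 14/23, 14/23, 1]
j=0: u_0=53/300 ∈ [0, 8/23) → index 1
j=1: u_1=113/300 ∈ [8/23, 14/23) → index 2
j=2: u_2=173/300 ∈ [8/23, 14/23) → index 2
j=3: u_3=233/300 ∈ [14/23, 1) → index 4
j=4: u_4=293/300 ∈ [14/23, 1) → index 4

1 2 2 4 4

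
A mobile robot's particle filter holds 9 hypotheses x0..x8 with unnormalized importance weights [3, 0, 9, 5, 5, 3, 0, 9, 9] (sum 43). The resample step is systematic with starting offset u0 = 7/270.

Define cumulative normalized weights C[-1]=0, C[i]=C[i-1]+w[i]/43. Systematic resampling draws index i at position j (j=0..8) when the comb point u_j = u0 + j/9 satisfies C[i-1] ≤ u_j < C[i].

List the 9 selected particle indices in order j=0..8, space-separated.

0 2 2 3 4 7 7 8 8

C = [3/43, 3/43, 12/43, 17/43, 22/43, 25/43, 25/43, 34/43, 1]
j=0: u_0=7/270 ∈ [0, 3/43) → index 0
j=1: u_1=37/270 ∈ [3/43, 12/43) → index 2
j=2: u_2=67/270 ∈ [3/43, 12/43) → index 2
j=3: u_3=97/270 ∈ [12/43, 17/43) → index 3
j=4: u_4=127/270 ∈ [17/43, 22/43) → index 4
j=5: u_5=157/270 ∈ [25/43, 34/43) → index 7
j=6: u_6=187/270 ∈ [25/43, 34/43) → index 7
j=7: u_7=217/270 ∈ [34/43, 1) → index 8
j=8: u_8=247/270 ∈ [34/43, 1) → index 8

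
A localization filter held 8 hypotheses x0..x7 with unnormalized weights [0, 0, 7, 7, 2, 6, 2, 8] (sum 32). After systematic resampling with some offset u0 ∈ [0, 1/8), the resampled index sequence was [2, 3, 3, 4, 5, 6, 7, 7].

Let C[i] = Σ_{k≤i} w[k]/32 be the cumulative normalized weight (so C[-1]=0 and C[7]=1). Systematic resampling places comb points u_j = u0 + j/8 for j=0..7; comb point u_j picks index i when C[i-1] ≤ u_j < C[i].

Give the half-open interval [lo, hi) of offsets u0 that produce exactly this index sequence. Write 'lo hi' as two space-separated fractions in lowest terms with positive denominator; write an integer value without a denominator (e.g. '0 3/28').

3/32 1/8

C = [0, 0, 7/32, 7/16, 1/2, 11/16, 3/4, 1]
j=0 picked index 2: u0 ∈ [0, 7/32)
j=1 picked index 3: u0 ∈ [3/32, 5/16)
j=2 picked index 3: u0 ∈ [-1/32, 3/16)
j=3 picked index 4: u0 ∈ [1/16, 1/8)
j=4 picked index 5: u0 ∈ [0, 3/16)
j=5 picked index 6: u0 ∈ [1/16, 1/8)
j=6 picked index 7: u0 ∈ [0, 1/4)
j=7 picked index 7: u0 ∈ [-1/8, 1/8)
intersection: [3/32, 1/8)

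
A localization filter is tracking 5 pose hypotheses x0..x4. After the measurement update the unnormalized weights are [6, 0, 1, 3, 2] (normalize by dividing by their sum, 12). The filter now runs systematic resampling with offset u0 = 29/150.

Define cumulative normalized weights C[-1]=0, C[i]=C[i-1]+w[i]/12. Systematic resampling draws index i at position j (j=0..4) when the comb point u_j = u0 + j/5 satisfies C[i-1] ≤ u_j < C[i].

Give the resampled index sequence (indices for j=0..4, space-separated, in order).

C = [1/2, 1/2, 7/12, 5/6, 1]
j=0: u_0=29/150 ∈ [0, 1/2) → index 0
j=1: u_1=59/150 ∈ [0, 1/2) → index 0
j=2: u_2=89/150 ∈ [7/12, 5/6) → index 3
j=3: u_3=119/150 ∈ [7/12, 5/6) → index 3
j=4: u_4=149/150 ∈ [5/6, 1) → index 4

0 0 3 3 4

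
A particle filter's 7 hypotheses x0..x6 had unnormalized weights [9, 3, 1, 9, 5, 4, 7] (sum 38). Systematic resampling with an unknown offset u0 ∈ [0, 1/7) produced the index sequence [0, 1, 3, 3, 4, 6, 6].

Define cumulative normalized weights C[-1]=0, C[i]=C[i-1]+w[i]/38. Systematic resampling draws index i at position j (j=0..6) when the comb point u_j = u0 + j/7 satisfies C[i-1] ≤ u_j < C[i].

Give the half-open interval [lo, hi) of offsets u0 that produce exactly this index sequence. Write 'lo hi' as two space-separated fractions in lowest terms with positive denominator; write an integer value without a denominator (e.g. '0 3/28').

27/266 37/266

C = [9/38, 6/19, 13/38, 11/19, 27/38, 31/38, 1]
j=0 picked index 0: u0 ∈ [0, 9/38)
j=1 picked index 1: u0 ∈ [25/266, 23/133)
j=2 picked index 3: u0 ∈ [15/266, 39/133)
j=3 picked index 3: u0 ∈ [-23/266, 20/133)
j=4 picked index 4: u0 ∈ [1/133, 37/266)
j=5 picked index 6: u0 ∈ [27/266, 2/7)
j=6 picked index 6: u0 ∈ [-11/266, 1/7)
intersection: [27/266, 37/266)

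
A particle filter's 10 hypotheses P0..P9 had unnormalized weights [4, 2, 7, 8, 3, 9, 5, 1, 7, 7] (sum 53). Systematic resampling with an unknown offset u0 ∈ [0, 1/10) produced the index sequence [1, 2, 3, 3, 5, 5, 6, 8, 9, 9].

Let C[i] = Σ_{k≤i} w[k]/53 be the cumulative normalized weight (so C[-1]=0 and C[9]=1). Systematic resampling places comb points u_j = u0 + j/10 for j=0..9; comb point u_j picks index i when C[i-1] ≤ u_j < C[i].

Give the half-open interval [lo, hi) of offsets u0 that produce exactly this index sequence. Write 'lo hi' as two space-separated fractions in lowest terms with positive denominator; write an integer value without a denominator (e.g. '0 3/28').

4/53 51/530

C = [4/53, 6/53, 13/53, 21/53, 24/53, 33/53, 38/53, 39/53, 46/53, 1]
j=0 picked index 1: u0 ∈ [4/53, 6/53)
j=1 picked index 2: u0 ∈ [7/530, 77/530)
j=2 picked index 3: u0 ∈ [12/265, 52/265)
j=3 picked index 3: u0 ∈ [-29/530, 51/530)
j=4 picked index 5: u0 ∈ [14/265, 59/265)
j=5 picked index 5: u0 ∈ [-5/106, 13/106)
j=6 picked index 6: u0 ∈ [6/265, 31/265)
j=7 picked index 8: u0 ∈ [19/530, 89/530)
j=8 picked index 9: u0 ∈ [18/265, 1/5)
j=9 picked index 9: u0 ∈ [-17/530, 1/10)
intersection: [4/53, 51/530)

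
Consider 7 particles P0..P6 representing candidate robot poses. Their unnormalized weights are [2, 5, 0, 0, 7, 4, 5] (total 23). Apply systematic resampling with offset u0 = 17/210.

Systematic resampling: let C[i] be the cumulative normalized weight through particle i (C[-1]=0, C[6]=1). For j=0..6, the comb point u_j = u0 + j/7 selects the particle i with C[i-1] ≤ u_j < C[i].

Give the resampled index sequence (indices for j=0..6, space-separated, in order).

C = [2/23, 7/23, 7/23, 7/23, 14/23, 18/23, 1]
j=0: u_0=17/210 ∈ [0, 2/23) → index 0
j=1: u_1=47/210 ∈ [2/23, 7/23) → index 1
j=2: u_2=11/30 ∈ [7/23, 14/23) → index 4
j=3: u_3=107/210 ∈ [7/23, 14/23) → index 4
j=4: u_4=137/210 ∈ [14/23, 18/23) → index 5
j=5: u_5=167/210 ∈ [18/23, 1) → index 6
j=6: u_6=197/210 ∈ [18/23, 1) → index 6

0 1 4 4 5 6 6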